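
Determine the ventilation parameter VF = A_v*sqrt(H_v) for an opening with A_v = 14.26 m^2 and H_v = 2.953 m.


sqrt(H_v) = 1.7184
VF = 14.26 * 1.7184 = 24.505 m^(5/2)

24.505 m^(5/2)


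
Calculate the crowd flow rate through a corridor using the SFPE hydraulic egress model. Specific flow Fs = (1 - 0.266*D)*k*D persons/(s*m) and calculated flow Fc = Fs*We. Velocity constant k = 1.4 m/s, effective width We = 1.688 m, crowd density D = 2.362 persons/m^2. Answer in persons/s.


1 - 0.266*D = 1 - 0.266*2.362 = 0.37171
Fs = 0.37171 * 1.4 * 2.362 = 1.2292 persons/(s*m)
Fc = 1.2292 * 1.688 = 2.0748 persons/s

2.0748 persons/s


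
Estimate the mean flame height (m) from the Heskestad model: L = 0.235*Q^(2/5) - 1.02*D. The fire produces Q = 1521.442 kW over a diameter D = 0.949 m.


Q^(2/5) = 18.746
0.235 * Q^(2/5) = 4.4052
1.02 * D = 0.96798
L = 3.4373 m

3.4373 m


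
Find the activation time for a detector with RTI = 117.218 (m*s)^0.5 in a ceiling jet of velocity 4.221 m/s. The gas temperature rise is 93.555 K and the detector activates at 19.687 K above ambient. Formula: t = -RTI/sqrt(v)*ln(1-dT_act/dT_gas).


dT_act/dT_gas = 0.21043
ln(1 - 0.21043) = -0.23627
t = -117.218 / sqrt(4.221) * -0.23627 = 13.480 s

13.480 s


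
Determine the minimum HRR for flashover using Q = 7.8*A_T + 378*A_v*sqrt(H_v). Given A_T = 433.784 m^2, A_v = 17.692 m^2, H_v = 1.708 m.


7.8*A_T = 3383.5
sqrt(H_v) = 1.3069
378*A_v*sqrt(H_v) = 8740.0
Q = 3383.5 + 8740.0 = 12124 kW

12124 kW


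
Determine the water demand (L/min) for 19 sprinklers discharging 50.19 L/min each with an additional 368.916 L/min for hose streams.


Sprinkler demand = 19 * 50.19 = 953.61 L/min
Total = 953.61 + 368.916 = 1322.526 L/min

1322.526 L/min


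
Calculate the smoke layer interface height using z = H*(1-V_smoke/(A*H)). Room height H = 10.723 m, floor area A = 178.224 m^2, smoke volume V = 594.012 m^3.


V/(A*H) = 0.31082
1 - 0.31082 = 0.68918
z = 10.723 * 0.68918 = 7.3900 m

7.3900 m


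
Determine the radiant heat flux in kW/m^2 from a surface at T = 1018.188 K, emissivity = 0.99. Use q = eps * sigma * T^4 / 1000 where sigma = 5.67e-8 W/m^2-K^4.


T^4 = 1.0748e+12
q = 0.99 * 5.67e-8 * 1.0748e+12 / 1000 = 60.330 kW/m^2

60.330 kW/m^2


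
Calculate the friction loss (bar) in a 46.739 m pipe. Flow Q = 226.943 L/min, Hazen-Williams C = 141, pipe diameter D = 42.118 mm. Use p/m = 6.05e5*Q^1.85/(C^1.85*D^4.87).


Q^1.85 = 22827
C^1.85 = 9463.6
D^4.87 = 8.1500e+07
p/m = 0.017906 bar/m
p_total = 0.017906 * 46.739 = 0.83689 bar

0.83689 bar


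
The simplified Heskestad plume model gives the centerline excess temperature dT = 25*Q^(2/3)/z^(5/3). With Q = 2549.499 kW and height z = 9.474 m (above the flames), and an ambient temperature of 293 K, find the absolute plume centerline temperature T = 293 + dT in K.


Q^(2/3) = 186.63
z^(5/3) = 42.419
dT = 25 * 186.63 / 42.419 = 109.99 K
T = 293 + 109.99 = 402.99 K

402.99 K


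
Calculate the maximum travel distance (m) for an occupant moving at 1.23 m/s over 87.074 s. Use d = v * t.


d = 1.23 * 87.074 = 107.10 m

107.10 m


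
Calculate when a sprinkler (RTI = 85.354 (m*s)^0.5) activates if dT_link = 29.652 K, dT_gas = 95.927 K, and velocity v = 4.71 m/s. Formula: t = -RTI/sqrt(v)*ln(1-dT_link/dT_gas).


dT_link/dT_gas = 0.30911
ln(1 - 0.30911) = -0.36977
t = -85.354 / sqrt(4.71) * -0.36977 = 14.543 s

14.543 s


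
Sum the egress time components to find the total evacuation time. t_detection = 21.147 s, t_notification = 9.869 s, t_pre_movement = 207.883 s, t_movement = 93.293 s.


Total = 21.147 + 9.869 + 207.883 + 93.293 = 332.192 s

332.192 s


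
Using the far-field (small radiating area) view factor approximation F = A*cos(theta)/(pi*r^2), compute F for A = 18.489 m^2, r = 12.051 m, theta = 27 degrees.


cos(27 deg) = 0.89101
pi*r^2 = 456.24
F = 18.489 * 0.89101 / 456.24 = 0.036108

0.036108


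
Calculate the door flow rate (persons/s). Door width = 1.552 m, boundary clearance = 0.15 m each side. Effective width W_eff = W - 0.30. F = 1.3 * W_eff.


W_eff = 1.552 - 0.30 = 1.252 m
F = 1.3 * 1.252 = 1.6276 persons/s

1.6276 persons/s


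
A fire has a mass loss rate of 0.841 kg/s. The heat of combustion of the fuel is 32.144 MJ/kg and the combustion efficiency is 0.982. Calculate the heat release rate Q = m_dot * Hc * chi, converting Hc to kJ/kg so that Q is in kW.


Hc = 32.144 MJ/kg = 32.144 * 1000 kJ/kg = 32144 kJ/kg
Q = 0.841 kg/s * 32144 kJ/kg * 0.982 = 26547 kW

26547 kW


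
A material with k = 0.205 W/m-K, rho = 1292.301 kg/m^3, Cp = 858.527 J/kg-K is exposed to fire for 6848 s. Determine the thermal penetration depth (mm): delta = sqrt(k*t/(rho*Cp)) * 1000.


alpha = 0.205 / (1292.301 * 858.527) = 1.8477e-07 m^2/s
alpha * t = 0.0012653
delta = sqrt(0.0012653) * 1000 = 35.571 mm

35.571 mm


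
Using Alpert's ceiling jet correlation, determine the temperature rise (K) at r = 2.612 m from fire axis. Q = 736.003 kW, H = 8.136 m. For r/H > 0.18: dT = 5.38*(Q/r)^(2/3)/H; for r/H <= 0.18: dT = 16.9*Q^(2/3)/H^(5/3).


r/H = 2.612 / 8.136 = 0.32104
r/H > 0.18, so dT = 5.38*(Q/r)^(2/3)/H
Q/r = 281.78
(Q/r)^(2/3) = 42.980
dT = 5.38 * 42.980 / 8.136 = 28.421 K

28.421 K


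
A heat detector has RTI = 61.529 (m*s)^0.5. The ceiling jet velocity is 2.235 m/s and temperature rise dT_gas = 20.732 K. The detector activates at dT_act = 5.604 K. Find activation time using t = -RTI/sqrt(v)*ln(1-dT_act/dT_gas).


dT_act/dT_gas = 0.27031
ln(1 - 0.27031) = -0.31513
t = -61.529 / sqrt(2.235) * -0.31513 = 12.970 s

12.970 s


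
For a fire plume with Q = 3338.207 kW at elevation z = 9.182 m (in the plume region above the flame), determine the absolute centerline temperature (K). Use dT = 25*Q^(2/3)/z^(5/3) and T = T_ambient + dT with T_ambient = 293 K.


Q^(2/3) = 223.36
z^(5/3) = 40.262
dT = 25 * 223.36 / 40.262 = 138.69 K
T = 293 + 138.69 = 431.69 K

431.69 K


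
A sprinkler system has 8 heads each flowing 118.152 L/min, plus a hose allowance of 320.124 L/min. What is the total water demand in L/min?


Sprinkler demand = 8 * 118.152 = 945.216 L/min
Total = 945.216 + 320.124 = 1265.34 L/min

1265.34 L/min


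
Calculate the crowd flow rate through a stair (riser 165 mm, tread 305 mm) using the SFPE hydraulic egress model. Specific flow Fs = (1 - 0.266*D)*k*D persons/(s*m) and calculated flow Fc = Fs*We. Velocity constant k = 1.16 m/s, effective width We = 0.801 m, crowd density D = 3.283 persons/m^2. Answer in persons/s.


1 - 0.266*D = 1 - 0.266*3.283 = 0.12672
Fs = 0.12672 * 1.16 * 3.283 = 0.48259 persons/(s*m)
Fc = 0.48259 * 0.801 = 0.38656 persons/s

0.38656 persons/s


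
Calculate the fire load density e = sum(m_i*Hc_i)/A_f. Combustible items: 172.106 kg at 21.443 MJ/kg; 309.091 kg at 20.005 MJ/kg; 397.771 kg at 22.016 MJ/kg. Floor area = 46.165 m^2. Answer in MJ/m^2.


Total energy = 172.106*21.443 + 309.091*20.005 + 397.771*22.016
= 3690.469 + 6183.365 + 8757.326
= 18631.16 MJ
e = 18631.16 / 46.165 = 403.58 MJ/m^2

403.58 MJ/m^2


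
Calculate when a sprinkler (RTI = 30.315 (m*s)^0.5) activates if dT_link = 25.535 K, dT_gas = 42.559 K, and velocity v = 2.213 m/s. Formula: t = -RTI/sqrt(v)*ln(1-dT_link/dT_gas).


dT_link/dT_gas = 0.59999
ln(1 - 0.59999) = -0.91627
t = -30.315 / sqrt(2.213) * -0.91627 = 18.672 s

18.672 s


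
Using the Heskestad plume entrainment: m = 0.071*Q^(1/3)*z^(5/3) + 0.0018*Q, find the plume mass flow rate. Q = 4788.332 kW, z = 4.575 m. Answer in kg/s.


Q^(1/3) = 16.855
z^(5/3) = 12.608
First term = 0.071 * 16.855 * 12.608 = 15.088
Second term = 0.0018 * 4788.332 = 8.6190
m = 23.707 kg/s

23.707 kg/s


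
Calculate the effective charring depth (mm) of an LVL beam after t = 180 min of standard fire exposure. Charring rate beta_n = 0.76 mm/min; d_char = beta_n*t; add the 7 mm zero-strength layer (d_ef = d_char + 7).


d_char = 0.76 * 180 = 136.8 mm
d_ef = 136.8 + 1.0*7 = 143.8 mm

143.8 mm


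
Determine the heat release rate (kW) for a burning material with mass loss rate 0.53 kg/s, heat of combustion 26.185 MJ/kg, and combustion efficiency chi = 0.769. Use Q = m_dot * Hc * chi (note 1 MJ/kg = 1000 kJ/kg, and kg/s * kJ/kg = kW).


Hc = 26.185 MJ/kg = 26.185 * 1000 kJ/kg = 26185 kJ/kg
Q = 0.53 kg/s * 26185 kJ/kg * 0.769 = 10672 kW

10672 kW


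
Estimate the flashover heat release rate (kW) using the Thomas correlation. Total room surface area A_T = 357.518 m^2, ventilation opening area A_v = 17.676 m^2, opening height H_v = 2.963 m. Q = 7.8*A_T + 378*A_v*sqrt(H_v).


7.8*A_T = 2788.6
sqrt(H_v) = 1.7213
378*A_v*sqrt(H_v) = 11501
Q = 2788.6 + 11501 = 14290 kW

14290 kW


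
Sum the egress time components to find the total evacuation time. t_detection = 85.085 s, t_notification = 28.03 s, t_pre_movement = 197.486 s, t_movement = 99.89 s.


Total = 85.085 + 28.03 + 197.486 + 99.89 = 410.491 s

410.491 s


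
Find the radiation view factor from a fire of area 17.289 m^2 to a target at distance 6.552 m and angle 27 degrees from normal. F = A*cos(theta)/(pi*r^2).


cos(27 deg) = 0.89101
pi*r^2 = 134.86
F = 17.289 * 0.89101 / 134.86 = 0.11422

0.11422


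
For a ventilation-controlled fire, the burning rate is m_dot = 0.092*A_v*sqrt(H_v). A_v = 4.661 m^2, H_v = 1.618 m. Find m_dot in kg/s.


sqrt(H_v) = 1.2720
m_dot = 0.092 * 4.661 * 1.2720 = 0.54545 kg/s

0.54545 kg/s


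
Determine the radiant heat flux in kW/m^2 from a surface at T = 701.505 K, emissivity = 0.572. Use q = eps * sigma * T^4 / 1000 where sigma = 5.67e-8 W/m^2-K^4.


T^4 = 2.4217e+11
q = 0.572 * 5.67e-8 * 2.4217e+11 / 1000 = 7.8542 kW/m^2

7.8542 kW/m^2


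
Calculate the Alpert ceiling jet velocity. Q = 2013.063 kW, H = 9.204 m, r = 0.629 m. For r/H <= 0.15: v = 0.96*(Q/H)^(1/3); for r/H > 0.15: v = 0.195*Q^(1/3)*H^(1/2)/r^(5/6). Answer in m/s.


r/H = 0.629 / 9.204 = 0.068340
r/H <= 0.15, so v = 0.96*(Q/H)^(1/3)
Q/H = 218.72
(Q/H)^(1/3) = 6.0250
v = 0.96 * 6.0250 = 5.7840 m/s

5.7840 m/s


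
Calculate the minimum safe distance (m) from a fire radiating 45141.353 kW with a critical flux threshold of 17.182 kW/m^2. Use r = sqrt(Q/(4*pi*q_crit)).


4*pi*q_crit = 215.92
Q/(4*pi*q_crit) = 209.07
r = sqrt(209.07) = 14.459 m

14.459 m


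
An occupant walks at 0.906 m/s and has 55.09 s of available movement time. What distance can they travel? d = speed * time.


d = 0.906 * 55.09 = 49.912 m

49.912 m


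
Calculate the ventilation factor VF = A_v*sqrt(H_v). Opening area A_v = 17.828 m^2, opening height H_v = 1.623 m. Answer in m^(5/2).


sqrt(H_v) = 1.2740
VF = 17.828 * 1.2740 = 22.712 m^(5/2)

22.712 m^(5/2)


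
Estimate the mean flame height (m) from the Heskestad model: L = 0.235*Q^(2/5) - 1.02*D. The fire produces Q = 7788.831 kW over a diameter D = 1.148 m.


Q^(2/5) = 36.024
0.235 * Q^(2/5) = 8.4656
1.02 * D = 1.1710
L = 7.2946 m

7.2946 m


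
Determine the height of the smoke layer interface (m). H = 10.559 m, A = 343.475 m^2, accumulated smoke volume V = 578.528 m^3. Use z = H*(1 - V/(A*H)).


V/(A*H) = 0.15952
1 - 0.15952 = 0.84048
z = 10.559 * 0.84048 = 8.8747 m

8.8747 m


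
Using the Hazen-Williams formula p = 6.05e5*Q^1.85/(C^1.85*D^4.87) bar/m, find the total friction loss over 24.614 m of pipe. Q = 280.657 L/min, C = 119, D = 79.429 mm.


Q^1.85 = 33816
C^1.85 = 6914.5
D^4.87 = 1.7902e+09
p/m = 0.0016528 bar/m
p_total = 0.0016528 * 24.614 = 0.040682 bar

0.040682 bar


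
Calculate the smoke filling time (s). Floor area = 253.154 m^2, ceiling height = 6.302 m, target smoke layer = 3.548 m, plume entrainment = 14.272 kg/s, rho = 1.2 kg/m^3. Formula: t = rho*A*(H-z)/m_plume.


H - z = 2.754 m
t = 1.2 * 253.154 * 2.754 / 14.272 = 58.620 s

58.620 s


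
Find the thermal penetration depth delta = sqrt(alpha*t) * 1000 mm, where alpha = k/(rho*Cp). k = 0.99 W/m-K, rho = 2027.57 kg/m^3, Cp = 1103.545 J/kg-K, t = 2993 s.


alpha = 0.99 / (2027.57 * 1103.545) = 4.4246e-07 m^2/s
alpha * t = 0.0013243
delta = sqrt(0.0013243) * 1000 = 36.390 mm

36.390 mm


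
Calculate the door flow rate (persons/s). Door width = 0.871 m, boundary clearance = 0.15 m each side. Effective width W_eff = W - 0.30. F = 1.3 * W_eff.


W_eff = 0.871 - 0.30 = 0.571 m
F = 1.3 * 0.571 = 0.74230 persons/s

0.74230 persons/s


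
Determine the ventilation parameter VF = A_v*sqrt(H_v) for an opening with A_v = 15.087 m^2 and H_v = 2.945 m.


sqrt(H_v) = 1.7161
VF = 15.087 * 1.7161 = 25.891 m^(5/2)

25.891 m^(5/2)


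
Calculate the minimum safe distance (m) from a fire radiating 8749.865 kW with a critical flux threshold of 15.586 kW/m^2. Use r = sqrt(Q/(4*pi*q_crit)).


4*pi*q_crit = 195.86
Q/(4*pi*q_crit) = 44.674
r = sqrt(44.674) = 6.6839 m

6.6839 m


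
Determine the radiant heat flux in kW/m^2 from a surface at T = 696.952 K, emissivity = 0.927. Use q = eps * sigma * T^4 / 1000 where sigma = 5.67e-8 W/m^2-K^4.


T^4 = 2.3595e+11
q = 0.927 * 5.67e-8 * 2.3595e+11 / 1000 = 12.402 kW/m^2

12.402 kW/m^2


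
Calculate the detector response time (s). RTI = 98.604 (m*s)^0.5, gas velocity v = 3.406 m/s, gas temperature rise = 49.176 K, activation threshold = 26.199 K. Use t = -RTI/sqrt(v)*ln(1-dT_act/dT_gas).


dT_act/dT_gas = 0.53276
ln(1 - 0.53276) = -0.76091
t = -98.604 / sqrt(3.406) * -0.76091 = 40.654 s

40.654 s


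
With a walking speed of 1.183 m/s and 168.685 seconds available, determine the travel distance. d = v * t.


d = 1.183 * 168.685 = 199.55 m

199.55 m


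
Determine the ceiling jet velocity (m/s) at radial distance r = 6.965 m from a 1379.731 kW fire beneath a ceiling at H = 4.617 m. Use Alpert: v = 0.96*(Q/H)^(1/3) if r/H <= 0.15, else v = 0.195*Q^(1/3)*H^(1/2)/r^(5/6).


r/H = 6.965 / 4.617 = 1.5086
r/H > 0.15, so v = 0.195*Q^(1/3)*H^(1/2)/r^(5/6)
Q^(1/3) = 11.133
H^(1/2) = 2.1487
r^(5/6) = 5.0400
v = 0.195 * 11.133 * 2.1487 / 5.0400 = 0.92550 m/s

0.92550 m/s


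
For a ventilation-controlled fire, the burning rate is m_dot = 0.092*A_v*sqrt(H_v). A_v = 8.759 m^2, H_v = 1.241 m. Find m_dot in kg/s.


sqrt(H_v) = 1.1140
m_dot = 0.092 * 8.759 * 1.1140 = 0.89769 kg/s

0.89769 kg/s


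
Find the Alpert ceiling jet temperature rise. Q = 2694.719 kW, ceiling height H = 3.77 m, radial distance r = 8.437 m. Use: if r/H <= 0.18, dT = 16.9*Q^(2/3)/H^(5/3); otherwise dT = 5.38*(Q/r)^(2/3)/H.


r/H = 8.437 / 3.77 = 2.2379
r/H > 0.18, so dT = 5.38*(Q/r)^(2/3)/H
Q/r = 319.39
(Q/r)^(2/3) = 46.725
dT = 5.38 * 46.725 / 3.77 = 66.679 K

66.679 K


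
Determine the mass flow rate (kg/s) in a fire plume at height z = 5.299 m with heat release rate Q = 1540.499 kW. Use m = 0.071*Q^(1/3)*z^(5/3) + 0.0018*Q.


Q^(1/3) = 11.549
z^(5/3) = 16.106
First term = 0.071 * 11.549 * 16.106 = 13.207
Second term = 0.0018 * 1540.499 = 2.7729
m = 15.980 kg/s

15.980 kg/s


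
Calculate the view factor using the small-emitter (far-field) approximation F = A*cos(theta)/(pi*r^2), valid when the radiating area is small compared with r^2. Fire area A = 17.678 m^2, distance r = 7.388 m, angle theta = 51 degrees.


cos(51 deg) = 0.62932
pi*r^2 = 171.48
F = 17.678 * 0.62932 / 171.48 = 0.064879

0.064879


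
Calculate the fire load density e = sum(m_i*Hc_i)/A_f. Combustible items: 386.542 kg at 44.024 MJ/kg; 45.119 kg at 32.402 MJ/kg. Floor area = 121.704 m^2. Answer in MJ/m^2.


Total energy = 386.542*44.024 + 45.119*32.402
= 17017.13 + 1461.946
= 18479.07 MJ
e = 18479.07 / 121.704 = 151.84 MJ/m^2

151.84 MJ/m^2


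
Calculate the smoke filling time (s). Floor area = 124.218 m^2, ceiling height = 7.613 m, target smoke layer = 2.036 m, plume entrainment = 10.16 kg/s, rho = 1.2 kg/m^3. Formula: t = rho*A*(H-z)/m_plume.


H - z = 5.577 m
t = 1.2 * 124.218 * 5.577 / 10.16 = 81.822 s

81.822 s


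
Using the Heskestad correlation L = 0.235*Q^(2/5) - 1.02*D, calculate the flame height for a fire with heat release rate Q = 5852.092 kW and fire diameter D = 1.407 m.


Q^(2/5) = 32.131
0.235 * Q^(2/5) = 7.5508
1.02 * D = 1.4351
L = 6.1156 m

6.1156 m


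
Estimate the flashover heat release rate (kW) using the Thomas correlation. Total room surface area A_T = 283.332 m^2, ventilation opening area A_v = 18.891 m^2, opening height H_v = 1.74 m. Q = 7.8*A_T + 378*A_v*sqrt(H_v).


7.8*A_T = 2210.0
sqrt(H_v) = 1.3191
378*A_v*sqrt(H_v) = 9419.4
Q = 2210.0 + 9419.4 = 11629 kW

11629 kW


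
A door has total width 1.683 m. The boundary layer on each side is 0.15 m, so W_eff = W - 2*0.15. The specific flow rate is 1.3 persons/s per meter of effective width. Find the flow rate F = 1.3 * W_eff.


W_eff = 1.683 - 0.30 = 1.383 m
F = 1.3 * 1.383 = 1.7979 persons/s

1.7979 persons/s


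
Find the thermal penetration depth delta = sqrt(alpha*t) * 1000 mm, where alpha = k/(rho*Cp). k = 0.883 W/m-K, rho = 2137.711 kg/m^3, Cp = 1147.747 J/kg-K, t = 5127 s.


alpha = 0.883 / (2137.711 * 1147.747) = 3.5989e-07 m^2/s
alpha * t = 0.0018451
delta = sqrt(0.0018451) * 1000 = 42.955 mm

42.955 mm


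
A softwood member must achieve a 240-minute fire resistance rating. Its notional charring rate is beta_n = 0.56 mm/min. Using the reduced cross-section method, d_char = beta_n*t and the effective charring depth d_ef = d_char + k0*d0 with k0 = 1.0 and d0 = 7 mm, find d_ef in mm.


d_char = 0.56 * 240 = 134.4 mm
d_ef = 134.4 + 1.0*7 = 141.4 mm

141.4 mm


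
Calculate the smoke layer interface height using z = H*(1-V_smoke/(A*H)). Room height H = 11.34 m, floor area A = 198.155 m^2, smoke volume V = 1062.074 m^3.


V/(A*H) = 0.47265
1 - 0.47265 = 0.52735
z = 11.34 * 0.52735 = 5.9802 m

5.9802 m


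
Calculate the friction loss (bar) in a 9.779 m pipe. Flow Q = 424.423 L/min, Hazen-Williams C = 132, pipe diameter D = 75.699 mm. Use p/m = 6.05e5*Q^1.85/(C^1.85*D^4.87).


Q^1.85 = 72682
C^1.85 = 8376.5
D^4.87 = 1.4163e+09
p/m = 0.0037064 bar/m
p_total = 0.0037064 * 9.779 = 0.036245 bar

0.036245 bar


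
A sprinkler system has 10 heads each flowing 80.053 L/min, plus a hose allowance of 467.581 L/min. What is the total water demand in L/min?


Sprinkler demand = 10 * 80.053 = 800.53 L/min
Total = 800.53 + 467.581 = 1268.111 L/min

1268.111 L/min


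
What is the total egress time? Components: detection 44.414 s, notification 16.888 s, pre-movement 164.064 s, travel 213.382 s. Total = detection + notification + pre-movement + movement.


Total = 44.414 + 16.888 + 164.064 + 213.382 = 438.748 s

438.748 s


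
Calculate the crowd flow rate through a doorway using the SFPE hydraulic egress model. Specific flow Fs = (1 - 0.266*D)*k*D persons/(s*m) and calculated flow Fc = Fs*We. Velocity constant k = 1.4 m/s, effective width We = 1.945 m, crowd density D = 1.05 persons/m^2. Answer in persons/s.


1 - 0.266*D = 1 - 0.266*1.05 = 0.72070
Fs = 0.72070 * 1.4 * 1.05 = 1.0594 persons/(s*m)
Fc = 1.0594 * 1.945 = 2.0606 persons/s

2.0606 persons/s


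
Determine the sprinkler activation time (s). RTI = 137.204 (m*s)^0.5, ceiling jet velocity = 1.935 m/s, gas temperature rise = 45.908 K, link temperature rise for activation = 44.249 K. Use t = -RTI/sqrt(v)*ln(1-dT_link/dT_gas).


dT_link/dT_gas = 0.96386
ln(1 - 0.96386) = -3.3204
t = -137.204 / sqrt(1.935) * -3.3204 = 327.51 s

327.51 s


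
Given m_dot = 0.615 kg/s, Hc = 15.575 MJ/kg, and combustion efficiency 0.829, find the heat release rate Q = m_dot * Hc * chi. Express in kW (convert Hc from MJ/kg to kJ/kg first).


Hc = 15.575 MJ/kg = 15.575 * 1000 kJ/kg = 15575 kJ/kg
Q = 0.615 kg/s * 15575 kJ/kg * 0.829 = 7940.7 kW

7940.7 kW


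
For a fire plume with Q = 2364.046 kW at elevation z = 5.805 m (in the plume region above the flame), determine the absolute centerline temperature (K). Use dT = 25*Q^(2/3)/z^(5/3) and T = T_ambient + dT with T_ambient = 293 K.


Q^(2/3) = 177.46
z^(5/3) = 18.750
dT = 25 * 177.46 / 18.750 = 236.61 K
T = 293 + 236.61 = 529.61 K

529.61 K


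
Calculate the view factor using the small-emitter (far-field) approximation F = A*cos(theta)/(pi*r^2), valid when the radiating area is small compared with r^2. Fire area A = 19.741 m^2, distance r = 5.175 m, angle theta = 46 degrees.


cos(46 deg) = 0.69466
pi*r^2 = 84.134
F = 19.741 * 0.69466 / 84.134 = 0.16299

0.16299


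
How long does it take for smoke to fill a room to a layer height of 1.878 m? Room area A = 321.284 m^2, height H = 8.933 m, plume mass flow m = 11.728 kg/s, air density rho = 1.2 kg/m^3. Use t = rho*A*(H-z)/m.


H - z = 7.055 m
t = 1.2 * 321.284 * 7.055 / 11.728 = 231.92 s

231.92 s


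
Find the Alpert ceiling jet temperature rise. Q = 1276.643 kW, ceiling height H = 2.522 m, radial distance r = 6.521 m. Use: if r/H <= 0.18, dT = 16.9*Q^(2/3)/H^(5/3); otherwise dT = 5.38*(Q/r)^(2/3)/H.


r/H = 6.521 / 2.522 = 2.5856
r/H > 0.18, so dT = 5.38*(Q/r)^(2/3)/H
Q/r = 195.77
(Q/r)^(2/3) = 33.716
dT = 5.38 * 33.716 / 2.522 = 71.924 K

71.924 K


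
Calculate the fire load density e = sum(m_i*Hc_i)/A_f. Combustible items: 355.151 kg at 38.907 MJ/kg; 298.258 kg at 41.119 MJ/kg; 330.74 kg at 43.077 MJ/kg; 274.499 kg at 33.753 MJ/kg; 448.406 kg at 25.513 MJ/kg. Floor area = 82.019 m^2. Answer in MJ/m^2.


Total energy = 355.151*38.907 + 298.258*41.119 + 330.74*43.077 + 274.499*33.753 + 448.406*25.513
= 13817.86 + 12264.07 + 14247.29 + 9265.165 + 11440.18
= 61034.56 MJ
e = 61034.56 / 82.019 = 744.15 MJ/m^2

744.15 MJ/m^2


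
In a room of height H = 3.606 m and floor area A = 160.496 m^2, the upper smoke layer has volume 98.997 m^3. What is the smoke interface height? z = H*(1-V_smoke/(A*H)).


V/(A*H) = 0.17105
1 - 0.17105 = 0.82895
z = 3.606 * 0.82895 = 2.9892 m

2.9892 m


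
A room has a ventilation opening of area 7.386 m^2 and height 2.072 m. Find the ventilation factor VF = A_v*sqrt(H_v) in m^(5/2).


sqrt(H_v) = 1.4394
VF = 7.386 * 1.4394 = 10.632 m^(5/2)

10.632 m^(5/2)


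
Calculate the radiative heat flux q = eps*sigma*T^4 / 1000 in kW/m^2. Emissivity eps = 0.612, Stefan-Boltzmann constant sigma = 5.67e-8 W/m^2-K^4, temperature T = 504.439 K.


T^4 = 6.4749e+10
q = 0.612 * 5.67e-8 * 6.4749e+10 / 1000 = 2.2468 kW/m^2

2.2468 kW/m^2


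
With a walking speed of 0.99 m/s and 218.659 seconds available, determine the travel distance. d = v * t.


d = 0.99 * 218.659 = 216.47 m

216.47 m


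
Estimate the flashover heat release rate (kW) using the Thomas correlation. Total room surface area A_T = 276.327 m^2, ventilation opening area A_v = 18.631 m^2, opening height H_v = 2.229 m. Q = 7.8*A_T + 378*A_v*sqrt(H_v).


7.8*A_T = 2155.4
sqrt(H_v) = 1.4930
378*A_v*sqrt(H_v) = 10514
Q = 2155.4 + 10514 = 12670 kW

12670 kW


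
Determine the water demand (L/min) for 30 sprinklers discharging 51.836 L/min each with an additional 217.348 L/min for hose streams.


Sprinkler demand = 30 * 51.836 = 1555.08 L/min
Total = 1555.08 + 217.348 = 1772.428 L/min

1772.428 L/min


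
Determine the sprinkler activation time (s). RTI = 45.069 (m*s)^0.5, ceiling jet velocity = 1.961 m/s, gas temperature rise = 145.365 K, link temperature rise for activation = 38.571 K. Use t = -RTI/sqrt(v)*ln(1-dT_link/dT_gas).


dT_link/dT_gas = 0.26534
ln(1 - 0.26534) = -0.30835
t = -45.069 / sqrt(1.961) * -0.30835 = 9.9238 s

9.9238 s


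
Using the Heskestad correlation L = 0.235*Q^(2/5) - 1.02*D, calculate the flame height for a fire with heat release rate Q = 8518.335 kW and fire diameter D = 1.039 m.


Q^(2/5) = 37.337
0.235 * Q^(2/5) = 8.7742
1.02 * D = 1.0598
L = 7.7145 m

7.7145 m


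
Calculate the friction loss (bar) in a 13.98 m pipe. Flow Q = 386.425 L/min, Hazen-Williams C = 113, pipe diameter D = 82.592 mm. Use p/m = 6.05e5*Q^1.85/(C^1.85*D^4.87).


Q^1.85 = 61104
C^1.85 = 6283.4
D^4.87 = 2.1651e+09
p/m = 0.0027173 bar/m
p_total = 0.0027173 * 13.98 = 0.037988 bar

0.037988 bar


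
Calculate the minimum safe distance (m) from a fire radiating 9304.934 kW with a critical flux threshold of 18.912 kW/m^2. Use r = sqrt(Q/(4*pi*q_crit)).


4*pi*q_crit = 237.66
Q/(4*pi*q_crit) = 39.153
r = sqrt(39.153) = 6.2572 m

6.2572 m


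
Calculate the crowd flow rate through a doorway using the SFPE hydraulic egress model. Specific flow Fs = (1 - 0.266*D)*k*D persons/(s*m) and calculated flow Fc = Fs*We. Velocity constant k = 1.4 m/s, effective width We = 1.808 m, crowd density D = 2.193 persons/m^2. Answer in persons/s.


1 - 0.266*D = 1 - 0.266*2.193 = 0.41666
Fs = 0.41666 * 1.4 * 2.193 = 1.2792 persons/(s*m)
Fc = 1.2792 * 1.808 = 2.3129 persons/s

2.3129 persons/s


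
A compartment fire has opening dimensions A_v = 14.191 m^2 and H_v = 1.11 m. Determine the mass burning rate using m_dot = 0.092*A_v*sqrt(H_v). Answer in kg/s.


sqrt(H_v) = 1.0536
m_dot = 0.092 * 14.191 * 1.0536 = 1.3755 kg/s

1.3755 kg/s


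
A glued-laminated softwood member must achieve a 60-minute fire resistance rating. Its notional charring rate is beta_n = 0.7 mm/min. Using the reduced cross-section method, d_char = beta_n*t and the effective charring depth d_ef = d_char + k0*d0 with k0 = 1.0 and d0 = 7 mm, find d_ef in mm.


d_char = 0.7 * 60 = 42 mm
d_ef = 42 + 1.0*7 = 49 mm

49 mm


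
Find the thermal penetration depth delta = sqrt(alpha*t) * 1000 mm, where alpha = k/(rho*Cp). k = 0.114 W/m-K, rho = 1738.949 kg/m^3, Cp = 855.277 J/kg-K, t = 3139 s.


alpha = 0.114 / (1738.949 * 855.277) = 7.6650e-08 m^2/s
alpha * t = 0.00024060
delta = sqrt(0.00024060) * 1000 = 15.511 mm

15.511 mm


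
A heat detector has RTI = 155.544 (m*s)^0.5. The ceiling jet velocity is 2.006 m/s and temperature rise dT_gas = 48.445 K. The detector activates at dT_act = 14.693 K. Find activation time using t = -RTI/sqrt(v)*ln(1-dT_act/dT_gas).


dT_act/dT_gas = 0.30329
ln(1 - 0.30329) = -0.36139
t = -155.544 / sqrt(2.006) * -0.36139 = 39.688 s

39.688 s


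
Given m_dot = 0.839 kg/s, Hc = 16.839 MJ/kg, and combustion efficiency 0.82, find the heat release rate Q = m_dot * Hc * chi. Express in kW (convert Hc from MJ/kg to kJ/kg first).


Hc = 16.839 MJ/kg = 16.839 * 1000 kJ/kg = 16839 kJ/kg
Q = 0.839 kg/s * 16839 kJ/kg * 0.82 = 11585 kW

11585 kW


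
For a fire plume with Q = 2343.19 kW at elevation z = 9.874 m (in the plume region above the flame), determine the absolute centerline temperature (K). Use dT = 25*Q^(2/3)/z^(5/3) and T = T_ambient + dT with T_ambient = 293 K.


Q^(2/3) = 176.42
z^(5/3) = 45.445
dT = 25 * 176.42 / 45.445 = 97.049 K
T = 293 + 97.049 = 390.05 K

390.05 K


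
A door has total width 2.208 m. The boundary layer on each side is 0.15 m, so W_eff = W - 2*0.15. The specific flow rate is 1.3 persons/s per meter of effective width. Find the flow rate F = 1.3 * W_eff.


W_eff = 2.208 - 0.30 = 1.908 m
F = 1.3 * 1.908 = 2.4804 persons/s

2.4804 persons/s


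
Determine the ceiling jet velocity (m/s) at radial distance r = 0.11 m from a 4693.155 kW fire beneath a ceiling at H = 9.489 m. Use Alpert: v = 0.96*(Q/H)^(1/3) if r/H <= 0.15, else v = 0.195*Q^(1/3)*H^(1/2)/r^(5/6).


r/H = 0.11 / 9.489 = 0.011592
r/H <= 0.15, so v = 0.96*(Q/H)^(1/3)
Q/H = 494.59
(Q/H)^(1/3) = 7.9083
v = 0.96 * 7.9083 = 7.5919 m/s

7.5919 m/s


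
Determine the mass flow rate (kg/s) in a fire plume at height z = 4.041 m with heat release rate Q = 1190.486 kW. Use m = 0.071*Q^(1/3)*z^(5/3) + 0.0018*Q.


Q^(1/3) = 10.598
z^(5/3) = 10.252
First term = 0.071 * 10.598 * 10.252 = 7.7146
Second term = 0.0018 * 1190.486 = 2.1429
m = 9.8575 kg/s

9.8575 kg/s


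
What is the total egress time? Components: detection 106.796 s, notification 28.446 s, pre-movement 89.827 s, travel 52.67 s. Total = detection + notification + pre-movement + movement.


Total = 106.796 + 28.446 + 89.827 + 52.67 = 277.739 s

277.739 s


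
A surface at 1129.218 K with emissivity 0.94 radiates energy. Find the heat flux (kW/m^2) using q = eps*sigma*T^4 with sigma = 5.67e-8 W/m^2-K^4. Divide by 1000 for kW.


T^4 = 1.6260e+12
q = 0.94 * 5.67e-8 * 1.6260e+12 / 1000 = 86.661 kW/m^2

86.661 kW/m^2


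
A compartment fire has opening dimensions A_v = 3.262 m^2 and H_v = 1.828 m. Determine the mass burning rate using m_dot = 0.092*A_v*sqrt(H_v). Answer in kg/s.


sqrt(H_v) = 1.3520
m_dot = 0.092 * 3.262 * 1.3520 = 0.40575 kg/s

0.40575 kg/s


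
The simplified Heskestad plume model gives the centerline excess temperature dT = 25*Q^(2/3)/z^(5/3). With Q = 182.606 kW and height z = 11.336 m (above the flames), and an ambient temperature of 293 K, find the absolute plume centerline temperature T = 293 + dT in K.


Q^(2/3) = 32.187
z^(5/3) = 57.205
dT = 25 * 32.187 / 57.205 = 14.066 K
T = 293 + 14.066 = 307.07 K

307.07 K


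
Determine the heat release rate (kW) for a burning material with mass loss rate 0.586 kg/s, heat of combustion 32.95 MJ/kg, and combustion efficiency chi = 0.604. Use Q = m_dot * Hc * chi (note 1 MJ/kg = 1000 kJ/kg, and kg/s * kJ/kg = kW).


Hc = 32.95 MJ/kg = 32.95 * 1000 kJ/kg = 32950 kJ/kg
Q = 0.586 kg/s * 32950 kJ/kg * 0.604 = 11662 kW

11662 kW


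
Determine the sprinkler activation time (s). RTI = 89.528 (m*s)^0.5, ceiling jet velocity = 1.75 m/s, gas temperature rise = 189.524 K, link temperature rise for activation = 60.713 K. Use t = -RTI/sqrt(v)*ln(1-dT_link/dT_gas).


dT_link/dT_gas = 0.32034
ln(1 - 0.32034) = -0.38617
t = -89.528 / sqrt(1.75) * -0.38617 = 26.135 s

26.135 s


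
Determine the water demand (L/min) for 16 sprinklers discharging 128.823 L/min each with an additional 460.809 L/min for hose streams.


Sprinkler demand = 16 * 128.823 = 2061.168 L/min
Total = 2061.168 + 460.809 = 2521.977 L/min

2521.977 L/min


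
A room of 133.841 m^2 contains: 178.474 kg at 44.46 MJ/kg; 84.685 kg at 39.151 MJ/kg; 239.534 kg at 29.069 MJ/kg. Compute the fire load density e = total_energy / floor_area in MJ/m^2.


Total energy = 178.474*44.46 + 84.685*39.151 + 239.534*29.069
= 7934.954 + 3315.502 + 6963.014
= 18213.47 MJ
e = 18213.47 / 133.841 = 136.08 MJ/m^2

136.08 MJ/m^2


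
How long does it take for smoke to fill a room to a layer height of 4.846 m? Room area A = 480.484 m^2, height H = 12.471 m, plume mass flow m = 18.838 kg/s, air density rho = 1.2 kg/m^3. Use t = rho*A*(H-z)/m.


H - z = 7.625 m
t = 1.2 * 480.484 * 7.625 / 18.838 = 233.38 s

233.38 s


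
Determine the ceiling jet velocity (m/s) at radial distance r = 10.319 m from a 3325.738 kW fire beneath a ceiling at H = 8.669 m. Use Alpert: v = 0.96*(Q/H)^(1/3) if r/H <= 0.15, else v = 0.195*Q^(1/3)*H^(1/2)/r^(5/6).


r/H = 10.319 / 8.669 = 1.1903
r/H > 0.15, so v = 0.195*Q^(1/3)*H^(1/2)/r^(5/6)
Q^(1/3) = 14.927
H^(1/2) = 2.9443
r^(5/6) = 6.9936
v = 0.195 * 14.927 * 2.9443 / 6.9936 = 1.2254 m/s

1.2254 m/s


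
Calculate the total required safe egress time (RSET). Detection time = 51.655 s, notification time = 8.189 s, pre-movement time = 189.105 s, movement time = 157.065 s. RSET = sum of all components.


Total = 51.655 + 8.189 + 189.105 + 157.065 = 406.014 s

406.014 s


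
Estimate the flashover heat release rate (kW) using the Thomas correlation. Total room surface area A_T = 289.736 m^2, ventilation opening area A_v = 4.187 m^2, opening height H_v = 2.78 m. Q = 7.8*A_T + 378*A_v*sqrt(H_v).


7.8*A_T = 2259.9
sqrt(H_v) = 1.6673
378*A_v*sqrt(H_v) = 2638.9
Q = 2259.9 + 2638.9 = 4898.8 kW

4898.8 kW


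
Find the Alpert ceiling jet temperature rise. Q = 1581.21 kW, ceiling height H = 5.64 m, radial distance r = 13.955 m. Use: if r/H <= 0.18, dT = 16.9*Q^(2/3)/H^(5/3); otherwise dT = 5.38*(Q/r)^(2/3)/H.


r/H = 13.955 / 5.64 = 2.4743
r/H > 0.18, so dT = 5.38*(Q/r)^(2/3)/H
Q/r = 113.31
(Q/r)^(2/3) = 23.416
dT = 5.38 * 23.416 / 5.64 = 22.336 K

22.336 K


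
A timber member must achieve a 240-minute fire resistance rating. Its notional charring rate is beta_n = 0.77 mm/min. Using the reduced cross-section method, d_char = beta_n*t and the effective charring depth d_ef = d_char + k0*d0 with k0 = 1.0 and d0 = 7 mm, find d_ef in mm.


d_char = 0.77 * 240 = 184.8 mm
d_ef = 184.8 + 1.0*7 = 191.8 mm

191.8 mm


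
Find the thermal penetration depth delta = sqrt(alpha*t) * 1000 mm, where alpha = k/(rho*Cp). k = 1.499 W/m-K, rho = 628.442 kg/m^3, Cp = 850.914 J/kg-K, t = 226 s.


alpha = 1.499 / (628.442 * 850.914) = 2.8032e-06 m^2/s
alpha * t = 0.00063352
delta = sqrt(0.00063352) * 1000 = 25.170 mm

25.170 mm


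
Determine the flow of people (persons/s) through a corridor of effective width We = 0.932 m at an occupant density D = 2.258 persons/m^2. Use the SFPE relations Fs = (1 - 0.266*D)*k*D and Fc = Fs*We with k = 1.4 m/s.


1 - 0.266*D = 1 - 0.266*2.258 = 0.39937
Fs = 0.39937 * 1.4 * 2.258 = 1.2625 persons/(s*m)
Fc = 1.2625 * 0.932 = 1.1766 persons/s

1.1766 persons/s


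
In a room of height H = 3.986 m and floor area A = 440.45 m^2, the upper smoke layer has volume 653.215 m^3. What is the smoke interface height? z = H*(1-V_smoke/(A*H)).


V/(A*H) = 0.37207
1 - 0.37207 = 0.62793
z = 3.986 * 0.62793 = 2.5029 m

2.5029 m


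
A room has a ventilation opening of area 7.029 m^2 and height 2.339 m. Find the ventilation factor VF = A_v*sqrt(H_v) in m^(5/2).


sqrt(H_v) = 1.5294
VF = 7.029 * 1.5294 = 10.750 m^(5/2)

10.750 m^(5/2)


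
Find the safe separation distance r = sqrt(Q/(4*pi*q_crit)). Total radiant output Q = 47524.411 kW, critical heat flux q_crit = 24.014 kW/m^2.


4*pi*q_crit = 301.77
Q/(4*pi*q_crit) = 157.49
r = sqrt(157.49) = 12.549 m

12.549 m


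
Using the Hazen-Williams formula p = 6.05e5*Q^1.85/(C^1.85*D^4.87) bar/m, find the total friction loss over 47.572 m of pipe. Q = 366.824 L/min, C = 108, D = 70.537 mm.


Q^1.85 = 55494
C^1.85 = 5778.8
D^4.87 = 1.0041e+09
p/m = 0.0057860 bar/m
p_total = 0.0057860 * 47.572 = 0.27525 bar

0.27525 bar


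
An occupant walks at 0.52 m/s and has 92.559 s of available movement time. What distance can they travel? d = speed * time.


d = 0.52 * 92.559 = 48.131 m

48.131 m


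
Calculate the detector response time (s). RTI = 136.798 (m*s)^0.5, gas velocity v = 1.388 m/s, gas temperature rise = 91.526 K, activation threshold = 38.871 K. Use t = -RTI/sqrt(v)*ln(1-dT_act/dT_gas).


dT_act/dT_gas = 0.42470
ln(1 - 0.42470) = -0.55286
t = -136.798 / sqrt(1.388) * -0.55286 = 64.195 s

64.195 s


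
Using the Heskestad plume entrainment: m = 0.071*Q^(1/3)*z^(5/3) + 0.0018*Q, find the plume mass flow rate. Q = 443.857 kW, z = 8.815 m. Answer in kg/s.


Q^(1/3) = 7.6281
z^(5/3) = 37.616
First term = 0.071 * 7.6281 * 37.616 = 20.372
Second term = 0.0018 * 443.857 = 0.79894
m = 21.171 kg/s

21.171 kg/s


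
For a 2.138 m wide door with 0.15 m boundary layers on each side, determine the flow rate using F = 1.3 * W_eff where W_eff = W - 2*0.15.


W_eff = 2.138 - 0.30 = 1.838 m
F = 1.3 * 1.838 = 2.3894 persons/s

2.3894 persons/s


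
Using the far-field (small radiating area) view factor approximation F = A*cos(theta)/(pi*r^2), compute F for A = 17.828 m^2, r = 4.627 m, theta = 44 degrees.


cos(44 deg) = 0.71934
pi*r^2 = 67.259
F = 17.828 * 0.71934 / 67.259 = 0.19067

0.19067


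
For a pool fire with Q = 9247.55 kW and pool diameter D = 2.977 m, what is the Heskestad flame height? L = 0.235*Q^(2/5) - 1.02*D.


Q^(2/5) = 38.584
0.235 * Q^(2/5) = 9.0673
1.02 * D = 3.0365
L = 6.0308 m

6.0308 m


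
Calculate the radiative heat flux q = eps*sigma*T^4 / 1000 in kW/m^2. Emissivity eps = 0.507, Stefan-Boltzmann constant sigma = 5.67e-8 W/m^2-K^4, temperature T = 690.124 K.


T^4 = 2.2683e+11
q = 0.507 * 5.67e-8 * 2.2683e+11 / 1000 = 6.5208 kW/m^2

6.5208 kW/m^2


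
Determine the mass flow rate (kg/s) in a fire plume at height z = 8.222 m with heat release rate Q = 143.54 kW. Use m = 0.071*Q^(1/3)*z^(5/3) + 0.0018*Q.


Q^(1/3) = 5.2359
z^(5/3) = 33.494
First term = 0.071 * 5.2359 * 33.494 = 12.451
Second term = 0.0018 * 143.54 = 0.25837
m = 12.710 kg/s

12.710 kg/s


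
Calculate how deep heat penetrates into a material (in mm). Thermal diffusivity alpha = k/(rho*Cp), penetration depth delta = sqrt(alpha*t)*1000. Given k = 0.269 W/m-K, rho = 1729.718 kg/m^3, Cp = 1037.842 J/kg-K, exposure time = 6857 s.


alpha = 0.269 / (1729.718 * 1037.842) = 1.4985e-07 m^2/s
alpha * t = 0.0010275
delta = sqrt(0.0010275) * 1000 = 32.055 mm

32.055 mm


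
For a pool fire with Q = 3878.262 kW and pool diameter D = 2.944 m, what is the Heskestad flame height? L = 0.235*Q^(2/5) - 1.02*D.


Q^(2/5) = 27.256
0.235 * Q^(2/5) = 6.4051
1.02 * D = 3.0029
L = 3.4022 m

3.4022 m


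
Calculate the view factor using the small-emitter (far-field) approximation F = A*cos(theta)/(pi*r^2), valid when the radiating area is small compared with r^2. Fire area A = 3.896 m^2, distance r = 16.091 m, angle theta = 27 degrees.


cos(27 deg) = 0.89101
pi*r^2 = 813.42
F = 3.896 * 0.89101 / 813.42 = 0.0042676

0.0042676


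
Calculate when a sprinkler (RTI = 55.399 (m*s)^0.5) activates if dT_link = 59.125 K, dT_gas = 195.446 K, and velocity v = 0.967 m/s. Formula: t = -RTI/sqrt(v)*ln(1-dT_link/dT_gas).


dT_link/dT_gas = 0.30251
ln(1 - 0.30251) = -0.36027
t = -55.399 / sqrt(0.967) * -0.36027 = 20.296 s

20.296 s


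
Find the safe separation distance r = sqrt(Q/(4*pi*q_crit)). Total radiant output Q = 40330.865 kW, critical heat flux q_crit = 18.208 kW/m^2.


4*pi*q_crit = 228.81
Q/(4*pi*q_crit) = 176.26
r = sqrt(176.26) = 13.276 m

13.276 m


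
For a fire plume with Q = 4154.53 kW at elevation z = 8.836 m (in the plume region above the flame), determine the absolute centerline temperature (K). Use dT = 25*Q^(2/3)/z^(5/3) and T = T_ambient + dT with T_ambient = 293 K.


Q^(2/3) = 258.43
z^(5/3) = 37.765
dT = 25 * 258.43 / 37.765 = 171.08 K
T = 293 + 171.08 = 464.08 K

464.08 K


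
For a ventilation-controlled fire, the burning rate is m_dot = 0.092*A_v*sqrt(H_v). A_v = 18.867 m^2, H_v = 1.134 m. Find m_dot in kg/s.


sqrt(H_v) = 1.0649
m_dot = 0.092 * 18.867 * 1.0649 = 1.8484 kg/s

1.8484 kg/s


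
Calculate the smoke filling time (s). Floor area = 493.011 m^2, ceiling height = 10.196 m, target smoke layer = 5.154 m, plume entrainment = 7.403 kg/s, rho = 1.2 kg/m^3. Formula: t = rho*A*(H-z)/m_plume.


H - z = 5.042 m
t = 1.2 * 493.011 * 5.042 / 7.403 = 402.93 s

402.93 s


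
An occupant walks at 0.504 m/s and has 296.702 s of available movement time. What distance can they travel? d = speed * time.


d = 0.504 * 296.702 = 149.54 m

149.54 m


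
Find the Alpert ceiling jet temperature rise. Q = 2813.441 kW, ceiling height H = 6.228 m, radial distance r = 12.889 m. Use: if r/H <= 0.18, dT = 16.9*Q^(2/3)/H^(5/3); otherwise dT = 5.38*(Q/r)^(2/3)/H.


r/H = 12.889 / 6.228 = 2.0695
r/H > 0.18, so dT = 5.38*(Q/r)^(2/3)/H
Q/r = 218.28
(Q/r)^(2/3) = 36.253
dT = 5.38 * 36.253 / 6.228 = 31.317 K

31.317 K


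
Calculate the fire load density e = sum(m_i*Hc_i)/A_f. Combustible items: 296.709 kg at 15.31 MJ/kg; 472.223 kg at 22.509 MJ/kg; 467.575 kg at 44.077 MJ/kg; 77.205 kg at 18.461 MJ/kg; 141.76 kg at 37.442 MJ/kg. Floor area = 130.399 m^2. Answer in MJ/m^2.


Total energy = 296.709*15.31 + 472.223*22.509 + 467.575*44.077 + 77.205*18.461 + 141.76*37.442
= 4542.615 + 10629.27 + 20609.30 + 1425.282 + 5307.778
= 42514.24 MJ
e = 42514.24 / 130.399 = 326.03 MJ/m^2

326.03 MJ/m^2


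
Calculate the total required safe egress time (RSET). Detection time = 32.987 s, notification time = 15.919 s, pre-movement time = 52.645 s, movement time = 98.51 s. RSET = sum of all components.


Total = 32.987 + 15.919 + 52.645 + 98.51 = 200.061 s

200.061 s


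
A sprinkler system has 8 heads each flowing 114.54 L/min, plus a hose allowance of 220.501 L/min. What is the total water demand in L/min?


Sprinkler demand = 8 * 114.54 = 916.32 L/min
Total = 916.32 + 220.501 = 1136.821 L/min

1136.821 L/min


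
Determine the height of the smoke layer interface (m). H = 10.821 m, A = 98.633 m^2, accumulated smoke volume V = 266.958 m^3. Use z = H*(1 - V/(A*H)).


V/(A*H) = 0.25012
1 - 0.25012 = 0.74988
z = 10.821 * 0.74988 = 8.1144 m

8.1144 m
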